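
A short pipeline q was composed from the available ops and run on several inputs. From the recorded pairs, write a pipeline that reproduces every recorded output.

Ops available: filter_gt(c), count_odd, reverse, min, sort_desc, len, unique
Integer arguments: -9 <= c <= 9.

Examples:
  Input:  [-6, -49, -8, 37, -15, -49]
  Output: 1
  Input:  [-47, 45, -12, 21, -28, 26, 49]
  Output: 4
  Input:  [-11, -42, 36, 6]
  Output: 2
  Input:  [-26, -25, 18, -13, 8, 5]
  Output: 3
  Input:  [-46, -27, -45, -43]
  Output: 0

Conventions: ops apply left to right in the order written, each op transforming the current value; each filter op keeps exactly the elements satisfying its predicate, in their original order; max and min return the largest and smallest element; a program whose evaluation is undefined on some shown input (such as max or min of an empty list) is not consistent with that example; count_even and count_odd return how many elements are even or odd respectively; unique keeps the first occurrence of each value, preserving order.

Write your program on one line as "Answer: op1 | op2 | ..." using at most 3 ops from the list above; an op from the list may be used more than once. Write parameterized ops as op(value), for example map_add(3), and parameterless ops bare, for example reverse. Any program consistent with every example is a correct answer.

filter_gt(-2) | len

Check, running the answer program on each example:
  [-6, -49, -8, 37, -15, -49] -> [37] -> 1
  [-47, 45, -12, 21, -28, 26, 49] -> [45, 21, 26, 49] -> 4
  [-11, -42, 36, 6] -> [36, 6] -> 2
  [-26, -25, 18, -13, 8, 5] -> [18, 8, 5] -> 3
  [-46, -27, -45, -43] -> [] -> 0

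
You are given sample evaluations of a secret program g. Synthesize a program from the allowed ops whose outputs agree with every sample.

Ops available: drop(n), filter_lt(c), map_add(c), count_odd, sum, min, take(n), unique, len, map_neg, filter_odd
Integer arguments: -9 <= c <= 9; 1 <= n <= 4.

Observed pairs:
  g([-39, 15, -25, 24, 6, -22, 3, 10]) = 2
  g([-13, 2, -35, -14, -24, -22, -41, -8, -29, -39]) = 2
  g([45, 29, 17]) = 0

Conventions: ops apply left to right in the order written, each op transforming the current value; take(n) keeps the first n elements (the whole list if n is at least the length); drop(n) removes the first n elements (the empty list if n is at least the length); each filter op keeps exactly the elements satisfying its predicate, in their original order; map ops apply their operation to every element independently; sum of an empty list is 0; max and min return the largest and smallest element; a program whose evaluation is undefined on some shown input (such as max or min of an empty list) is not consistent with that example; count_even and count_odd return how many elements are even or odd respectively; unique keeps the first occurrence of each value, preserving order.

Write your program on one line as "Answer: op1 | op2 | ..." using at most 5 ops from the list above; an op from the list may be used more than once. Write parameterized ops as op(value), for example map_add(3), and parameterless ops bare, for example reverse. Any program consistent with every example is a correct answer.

filter_lt(8) | filter_lt(6) | take(4) | filter_lt(-7) | count_odd

Check, running the answer program on each example:
  [-39, 15, -25, 24, 6, -22, 3, 10] -> [-39, -25, 6, -22, 3] -> [-39, -25, -22, 3] -> [-39, -25, -22, 3] -> [-39, -25, -22] -> 2
  [-13, 2, -35, -14, -24, -22, -41, -8, -29, -39] -> [-13, 2, -35, -14, -24, -22, -41, -8, -29, -39] -> [-13, 2, -35, -14, -24, -22, -41, -8, -29, -39] -> [-13, 2, -35, -14] -> [-13, -35, -14] -> 2
  [45, 29, 17] -> [] -> [] -> [] -> [] -> 0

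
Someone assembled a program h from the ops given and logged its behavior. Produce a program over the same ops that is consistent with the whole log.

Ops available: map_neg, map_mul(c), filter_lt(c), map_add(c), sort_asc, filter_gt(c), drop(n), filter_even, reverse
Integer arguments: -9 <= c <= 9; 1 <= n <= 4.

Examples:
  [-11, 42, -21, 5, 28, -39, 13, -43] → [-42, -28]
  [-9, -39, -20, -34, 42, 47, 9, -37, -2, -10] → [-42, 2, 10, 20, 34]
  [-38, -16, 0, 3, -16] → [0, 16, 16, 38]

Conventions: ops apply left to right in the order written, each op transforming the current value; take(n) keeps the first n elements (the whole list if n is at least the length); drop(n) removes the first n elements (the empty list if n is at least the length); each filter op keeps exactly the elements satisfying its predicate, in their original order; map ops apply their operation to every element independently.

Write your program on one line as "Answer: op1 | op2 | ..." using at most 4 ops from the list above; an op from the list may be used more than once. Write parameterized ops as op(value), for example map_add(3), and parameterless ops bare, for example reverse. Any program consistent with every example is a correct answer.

filter_even | reverse | map_neg | sort_asc

Check, running the answer program on each example:
  [-11, 42, -21, 5, 28, -39, 13, -43] -> [42, 28] -> [28, 42] -> [-28, -42] -> [-42, -28]
  [-9, -39, -20, -34, 42, 47, 9, -37, -2, -10] -> [-20, -34, 42, -2, -10] -> [-10, -2, 42, -34, -20] -> [10, 2, -42, 34, 20] -> [-42, 2, 10, 20, 34]
  [-38, -16, 0, 3, -16] -> [-38, -16, 0, -16] -> [-16, 0, -16, -38] -> [16, 0, 16, 38] -> [0, 16, 16, 38]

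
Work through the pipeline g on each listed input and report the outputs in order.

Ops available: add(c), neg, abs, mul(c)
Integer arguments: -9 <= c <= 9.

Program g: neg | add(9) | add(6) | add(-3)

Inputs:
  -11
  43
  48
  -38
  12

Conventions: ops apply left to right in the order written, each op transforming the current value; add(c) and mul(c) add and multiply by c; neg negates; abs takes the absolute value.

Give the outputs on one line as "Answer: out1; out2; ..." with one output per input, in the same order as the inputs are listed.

Execution, op by op:
  -11 -> 11 -> 20 -> 26 -> 23
  43 -> -43 -> -34 -> -28 -> -31
  48 -> -48 -> -39 -> -33 -> -36
  -38 -> 38 -> 47 -> 53 -> 50
  12 -> -12 -> -3 -> 3 -> 0

23; -31; -36; 50; 0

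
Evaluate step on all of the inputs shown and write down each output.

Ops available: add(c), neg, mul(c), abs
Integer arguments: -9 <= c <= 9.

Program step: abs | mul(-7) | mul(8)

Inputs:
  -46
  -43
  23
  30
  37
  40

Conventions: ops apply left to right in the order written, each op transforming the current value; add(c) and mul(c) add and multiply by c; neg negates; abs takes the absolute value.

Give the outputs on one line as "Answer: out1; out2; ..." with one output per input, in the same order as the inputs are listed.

-2576; -2408; -1288; -1680; -2072; -2240

Execution, op by op:
  -46 -> 46 -> -322 -> -2576
  -43 -> 43 -> -301 -> -2408
  23 -> 23 -> -161 -> -1288
  30 -> 30 -> -210 -> -1680
  37 -> 37 -> -259 -> -2072
  40 -> 40 -> -280 -> -2240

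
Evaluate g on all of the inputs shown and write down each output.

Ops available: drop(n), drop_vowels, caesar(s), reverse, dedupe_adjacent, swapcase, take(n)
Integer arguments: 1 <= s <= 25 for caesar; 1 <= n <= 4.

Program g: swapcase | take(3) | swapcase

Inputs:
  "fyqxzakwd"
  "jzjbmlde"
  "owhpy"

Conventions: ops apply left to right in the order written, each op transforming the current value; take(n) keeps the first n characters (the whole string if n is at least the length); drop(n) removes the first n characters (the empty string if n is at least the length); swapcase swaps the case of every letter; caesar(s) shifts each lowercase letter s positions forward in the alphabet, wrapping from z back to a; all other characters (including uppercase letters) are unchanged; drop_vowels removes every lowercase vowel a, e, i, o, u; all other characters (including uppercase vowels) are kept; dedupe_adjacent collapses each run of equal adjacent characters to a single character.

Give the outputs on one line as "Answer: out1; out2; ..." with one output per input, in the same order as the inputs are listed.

Execution, op by op:
  "fyqxzakwd" -> "FYQXZAKWD" -> "FYQ" -> "fyq"
  "jzjbmlde" -> "JZJBMLDE" -> "JZJ" -> "jzj"
  "owhpy" -> "OWHPY" -> "OWH" -> "owh"

"fyq"; "jzj"; "owh"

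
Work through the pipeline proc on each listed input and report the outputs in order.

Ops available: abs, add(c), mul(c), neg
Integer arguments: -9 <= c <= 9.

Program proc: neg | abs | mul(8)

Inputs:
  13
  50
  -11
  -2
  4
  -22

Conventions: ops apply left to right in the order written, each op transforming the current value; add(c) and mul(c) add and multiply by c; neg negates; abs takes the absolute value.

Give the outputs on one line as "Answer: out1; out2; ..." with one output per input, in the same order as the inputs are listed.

104; 400; 88; 16; 32; 176

Execution, op by op:
  13 -> -13 -> 13 -> 104
  50 -> -50 -> 50 -> 400
  -11 -> 11 -> 11 -> 88
  -2 -> 2 -> 2 -> 16
  4 -> -4 -> 4 -> 32
  -22 -> 22 -> 22 -> 176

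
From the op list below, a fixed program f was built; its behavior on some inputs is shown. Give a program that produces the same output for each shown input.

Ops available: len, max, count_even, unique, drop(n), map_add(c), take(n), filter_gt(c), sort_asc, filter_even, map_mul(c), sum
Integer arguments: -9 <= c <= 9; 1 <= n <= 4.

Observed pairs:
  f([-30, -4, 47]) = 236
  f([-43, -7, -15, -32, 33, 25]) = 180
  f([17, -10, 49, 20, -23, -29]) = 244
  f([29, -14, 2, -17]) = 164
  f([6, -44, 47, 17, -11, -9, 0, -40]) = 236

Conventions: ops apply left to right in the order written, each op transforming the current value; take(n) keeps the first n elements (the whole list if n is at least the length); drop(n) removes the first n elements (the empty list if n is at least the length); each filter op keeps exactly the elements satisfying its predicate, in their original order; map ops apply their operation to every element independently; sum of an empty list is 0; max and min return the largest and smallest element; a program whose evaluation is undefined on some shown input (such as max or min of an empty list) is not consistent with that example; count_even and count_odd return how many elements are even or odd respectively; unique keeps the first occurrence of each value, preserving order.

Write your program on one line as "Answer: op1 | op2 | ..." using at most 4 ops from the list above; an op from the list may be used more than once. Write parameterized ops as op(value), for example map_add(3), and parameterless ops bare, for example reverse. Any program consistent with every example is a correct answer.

map_add(6) | map_add(6) | map_mul(4) | max

Check, running the answer program on each example:
  [-30, -4, 47] -> [-24, 2, 53] -> [-18, 8, 59] -> [-72, 32, 236] -> 236
  [-43, -7, -15, -32, 33, 25] -> [-37, -1, -9, -26, 39, 31] -> [-31, 5, -3, -20, 45, 37] -> [-124, 20, -12, -80, 180, 148] -> 180
  [17, -10, 49, 20, -23, -29] -> [23, -4, 55, 26, -17, -23] -> [29, 2, 61, 32, -11, -17] -> [116, 8, 244, 128, -44, -68] -> 244
  [29, -14, 2, -17] -> [35, -8, 8, -11] -> [41, -2, 14, -5] -> [164, -8, 56, -20] -> 164
  [6, -44, 47, 17, -11, -9, 0, -40] -> [12, -38, 53, 23, -5, -3, 6, -34] -> [18, -32, 59, 29, 1, 3, 12, -28] -> [72, -128, 236, 116, 4, 12, 48, -112] -> 236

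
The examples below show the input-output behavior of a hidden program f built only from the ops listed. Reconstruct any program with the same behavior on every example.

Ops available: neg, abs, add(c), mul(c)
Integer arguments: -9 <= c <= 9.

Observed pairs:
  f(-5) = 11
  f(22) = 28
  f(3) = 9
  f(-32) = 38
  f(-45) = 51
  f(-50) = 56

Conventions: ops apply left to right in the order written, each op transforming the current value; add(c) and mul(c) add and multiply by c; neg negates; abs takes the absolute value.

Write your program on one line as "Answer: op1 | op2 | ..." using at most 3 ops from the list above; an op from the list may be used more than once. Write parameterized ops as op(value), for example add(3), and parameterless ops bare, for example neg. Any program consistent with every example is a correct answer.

abs | add(6)

Check, running the answer program on each example:
  -5 -> 5 -> 11
  22 -> 22 -> 28
  3 -> 3 -> 9
  -32 -> 32 -> 38
  -45 -> 45 -> 51
  -50 -> 50 -> 56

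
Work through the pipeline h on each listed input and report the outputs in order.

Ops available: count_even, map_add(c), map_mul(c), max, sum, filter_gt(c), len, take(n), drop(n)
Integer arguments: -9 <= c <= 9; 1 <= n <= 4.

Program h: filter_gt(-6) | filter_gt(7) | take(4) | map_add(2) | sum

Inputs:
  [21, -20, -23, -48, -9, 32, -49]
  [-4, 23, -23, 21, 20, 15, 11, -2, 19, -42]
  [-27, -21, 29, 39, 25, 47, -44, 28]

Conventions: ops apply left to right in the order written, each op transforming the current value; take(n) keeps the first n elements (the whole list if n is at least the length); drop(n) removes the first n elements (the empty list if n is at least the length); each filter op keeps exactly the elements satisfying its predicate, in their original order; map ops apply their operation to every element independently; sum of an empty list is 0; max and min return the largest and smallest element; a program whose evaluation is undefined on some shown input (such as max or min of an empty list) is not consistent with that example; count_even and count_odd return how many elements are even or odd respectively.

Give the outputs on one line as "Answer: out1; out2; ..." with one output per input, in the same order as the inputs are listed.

57; 87; 148

Execution, op by op:
  [21, -20, -23, -48, -9, 32, -49] -> [21, 32] -> [21, 32] -> [21, 32] -> [23, 34] -> 57
  [-4, 23, -23, 21, 20, 15, 11, -2, 19, -42] -> [-4, 23, 21, 20, 15, 11, -2, 19] -> [23, 21, 20, 15, 11, 19] -> [23, 21, 20, 15] -> [25, 23, 22, 17] -> 87
  [-27, -21, 29, 39, 25, 47, -44, 28] -> [29, 39, 25, 47, 28] -> [29, 39, 25, 47, 28] -> [29, 39, 25, 47] -> [31, 41, 27, 49] -> 148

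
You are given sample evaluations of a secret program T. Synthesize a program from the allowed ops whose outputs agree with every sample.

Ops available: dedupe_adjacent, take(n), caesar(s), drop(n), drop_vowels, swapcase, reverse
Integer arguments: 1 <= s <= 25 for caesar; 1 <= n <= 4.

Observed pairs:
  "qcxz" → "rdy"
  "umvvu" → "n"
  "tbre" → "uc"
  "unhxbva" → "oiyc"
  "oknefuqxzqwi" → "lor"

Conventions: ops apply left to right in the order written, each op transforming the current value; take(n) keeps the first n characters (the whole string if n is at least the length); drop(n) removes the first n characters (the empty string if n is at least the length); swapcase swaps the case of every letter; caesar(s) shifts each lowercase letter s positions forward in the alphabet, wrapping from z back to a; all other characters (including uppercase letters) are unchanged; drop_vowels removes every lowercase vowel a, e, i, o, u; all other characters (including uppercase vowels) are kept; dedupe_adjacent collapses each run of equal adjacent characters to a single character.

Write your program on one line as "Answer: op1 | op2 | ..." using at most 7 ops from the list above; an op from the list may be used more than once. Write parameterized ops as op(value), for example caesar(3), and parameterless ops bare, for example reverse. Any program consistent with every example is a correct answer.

drop_vowels | caesar(9) | dedupe_adjacent | take(4) | drop_vowels | caesar(18)

Check, running the answer program on each example:
  "qcxz" -> "qcxz" -> "zlgi" -> "zlgi" -> "zlgi" -> "zlg" -> "rdy"
  "umvvu" -> "mvv" -> "vee" -> "ve" -> "ve" -> "v" -> "n"
  "tbre" -> "tbr" -> "cka" -> "cka" -> "cka" -> "ck" -> "uc"
  "unhxbva" -> "nhxbv" -> "wqgke" -> "wqgke" -> "wqgk" -> "wqgk" -> "oiyc"
  "oknefuqxzqwi" -> "knfqxzqw" -> "twozgizf" -> "twozgizf" -> "twoz" -> "twz" -> "lor"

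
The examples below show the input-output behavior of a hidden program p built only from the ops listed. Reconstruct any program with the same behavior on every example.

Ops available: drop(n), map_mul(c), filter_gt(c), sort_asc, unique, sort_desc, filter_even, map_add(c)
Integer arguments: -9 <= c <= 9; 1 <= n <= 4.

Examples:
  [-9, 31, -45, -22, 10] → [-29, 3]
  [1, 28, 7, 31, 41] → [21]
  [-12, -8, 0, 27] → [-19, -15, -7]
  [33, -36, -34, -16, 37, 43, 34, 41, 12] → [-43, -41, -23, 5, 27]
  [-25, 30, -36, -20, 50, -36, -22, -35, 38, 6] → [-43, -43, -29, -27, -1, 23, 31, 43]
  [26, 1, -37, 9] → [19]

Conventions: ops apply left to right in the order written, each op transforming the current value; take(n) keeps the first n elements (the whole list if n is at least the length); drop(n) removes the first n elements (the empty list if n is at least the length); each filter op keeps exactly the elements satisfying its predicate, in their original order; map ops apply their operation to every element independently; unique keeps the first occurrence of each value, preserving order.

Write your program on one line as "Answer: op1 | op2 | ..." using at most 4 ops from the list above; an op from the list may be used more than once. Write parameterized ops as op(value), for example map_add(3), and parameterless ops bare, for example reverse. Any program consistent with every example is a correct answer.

sort_asc | filter_even | map_add(2) | map_add(-9)

Check, running the answer program on each example:
  [-9, 31, -45, -22, 10] -> [-45, -22, -9, 10, 31] -> [-22, 10] -> [-20, 12] -> [-29, 3]
  [1, 28, 7, 31, 41] -> [1, 7, 28, 31, 41] -> [28] -> [30] -> [21]
  [-12, -8, 0, 27] -> [-12, -8, 0, 27] -> [-12, -8, 0] -> [-10, -6, 2] -> [-19, -15, -7]
  [33, -36, -34, -16, 37, 43, 34, 41, 12] -> [-36, -34, -16, 12, 33, 34, 37, 41, 43] -> [-36, -34, -16, 12, 34] -> [-34, -32, -14, 14, 36] -> [-43, -41, -23, 5, 27]
  [-25, 30, -36, -20, 50, -36, -22, -35, 38, 6] -> [-36, -36, -35, -25, -22, -20, 6, 30, 38, 50] -> [-36, -36, -22, -20, 6, 30, 38, 50] -> [-34, -34, -20, -18, 8, 32, 40, 52] -> [-43, -43, -29, -27, -1, 23, 31, 43]
  [26, 1, -37, 9] -> [-37, 1, 9, 26] -> [26] -> [28] -> [19]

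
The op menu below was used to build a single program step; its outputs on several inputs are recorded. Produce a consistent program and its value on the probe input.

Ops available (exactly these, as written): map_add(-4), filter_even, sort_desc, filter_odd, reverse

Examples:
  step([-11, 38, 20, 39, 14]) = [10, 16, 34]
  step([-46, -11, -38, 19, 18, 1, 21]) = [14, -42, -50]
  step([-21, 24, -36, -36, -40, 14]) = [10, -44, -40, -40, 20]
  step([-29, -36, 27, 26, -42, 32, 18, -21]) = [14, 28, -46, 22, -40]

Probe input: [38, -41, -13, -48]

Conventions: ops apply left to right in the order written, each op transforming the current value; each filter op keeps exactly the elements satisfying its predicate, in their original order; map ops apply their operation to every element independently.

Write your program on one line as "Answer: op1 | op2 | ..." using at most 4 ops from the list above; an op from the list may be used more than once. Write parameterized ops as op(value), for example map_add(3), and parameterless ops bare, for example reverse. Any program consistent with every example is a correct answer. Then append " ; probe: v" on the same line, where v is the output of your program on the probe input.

filter_even | reverse | map_add(-4) ; probe: [-52, 34]

Check, running the answer program on each example:
  [-11, 38, 20, 39, 14] -> [38, 20, 14] -> [14, 20, 38] -> [10, 16, 34]
  [-46, -11, -38, 19, 18, 1, 21] -> [-46, -38, 18] -> [18, -38, -46] -> [14, -42, -50]
  [-21, 24, -36, -36, -40, 14] -> [24, -36, -36, -40, 14] -> [14, -40, -36, -36, 24] -> [10, -44, -40, -40, 20]
  [-29, -36, 27, 26, -42, 32, 18, -21] -> [-36, 26, -42, 32, 18] -> [18, 32, -42, 26, -36] -> [14, 28, -46, 22, -40]
  probe: [38, -41, -13, -48] -> [38, -48] -> [-48, 38] -> [-52, 34]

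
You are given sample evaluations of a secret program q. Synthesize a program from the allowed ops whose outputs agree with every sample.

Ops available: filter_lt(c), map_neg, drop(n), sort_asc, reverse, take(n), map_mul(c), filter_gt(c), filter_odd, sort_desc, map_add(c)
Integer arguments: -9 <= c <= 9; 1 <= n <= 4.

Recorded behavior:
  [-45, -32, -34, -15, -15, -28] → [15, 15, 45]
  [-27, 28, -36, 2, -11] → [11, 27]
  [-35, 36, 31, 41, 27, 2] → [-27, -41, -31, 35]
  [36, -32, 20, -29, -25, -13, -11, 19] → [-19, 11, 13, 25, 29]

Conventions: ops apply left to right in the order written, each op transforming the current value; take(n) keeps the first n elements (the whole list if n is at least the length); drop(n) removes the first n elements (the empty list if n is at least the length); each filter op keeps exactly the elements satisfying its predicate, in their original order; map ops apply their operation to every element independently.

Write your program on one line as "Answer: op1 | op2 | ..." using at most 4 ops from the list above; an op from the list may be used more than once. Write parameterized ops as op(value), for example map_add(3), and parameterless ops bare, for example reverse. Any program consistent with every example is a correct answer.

filter_odd | reverse | map_neg

Check, running the answer program on each example:
  [-45, -32, -34, -15, -15, -28] -> [-45, -15, -15] -> [-15, -15, -45] -> [15, 15, 45]
  [-27, 28, -36, 2, -11] -> [-27, -11] -> [-11, -27] -> [11, 27]
  [-35, 36, 31, 41, 27, 2] -> [-35, 31, 41, 27] -> [27, 41, 31, -35] -> [-27, -41, -31, 35]
  [36, -32, 20, -29, -25, -13, -11, 19] -> [-29, -25, -13, -11, 19] -> [19, -11, -13, -25, -29] -> [-19, 11, 13, 25, 29]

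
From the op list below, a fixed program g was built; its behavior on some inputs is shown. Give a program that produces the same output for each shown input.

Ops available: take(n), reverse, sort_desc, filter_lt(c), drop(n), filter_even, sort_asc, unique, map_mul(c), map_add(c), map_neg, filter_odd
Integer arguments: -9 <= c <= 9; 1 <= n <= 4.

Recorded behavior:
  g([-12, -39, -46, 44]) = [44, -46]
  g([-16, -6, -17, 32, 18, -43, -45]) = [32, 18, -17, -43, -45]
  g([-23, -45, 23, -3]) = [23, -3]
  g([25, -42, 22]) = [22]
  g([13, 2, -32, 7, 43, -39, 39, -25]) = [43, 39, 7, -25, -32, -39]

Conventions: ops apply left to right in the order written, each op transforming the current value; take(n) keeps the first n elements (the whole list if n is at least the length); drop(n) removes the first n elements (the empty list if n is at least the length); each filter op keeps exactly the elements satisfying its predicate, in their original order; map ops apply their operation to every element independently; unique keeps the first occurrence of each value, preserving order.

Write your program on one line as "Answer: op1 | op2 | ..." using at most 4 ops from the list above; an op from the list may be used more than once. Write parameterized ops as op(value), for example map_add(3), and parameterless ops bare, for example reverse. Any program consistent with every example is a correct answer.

drop(1) | drop(1) | sort_desc

Check, running the answer program on each example:
  [-12, -39, -46, 44] -> [-39, -46, 44] -> [-46, 44] -> [44, -46]
  [-16, -6, -17, 32, 18, -43, -45] -> [-6, -17, 32, 18, -43, -45] -> [-17, 32, 18, -43, -45] -> [32, 18, -17, -43, -45]
  [-23, -45, 23, -3] -> [-45, 23, -3] -> [23, -3] -> [23, -3]
  [25, -42, 22] -> [-42, 22] -> [22] -> [22]
  [13, 2, -32, 7, 43, -39, 39, -25] -> [2, -32, 7, 43, -39, 39, -25] -> [-32, 7, 43, -39, 39, -25] -> [43, 39, 7, -25, -32, -39]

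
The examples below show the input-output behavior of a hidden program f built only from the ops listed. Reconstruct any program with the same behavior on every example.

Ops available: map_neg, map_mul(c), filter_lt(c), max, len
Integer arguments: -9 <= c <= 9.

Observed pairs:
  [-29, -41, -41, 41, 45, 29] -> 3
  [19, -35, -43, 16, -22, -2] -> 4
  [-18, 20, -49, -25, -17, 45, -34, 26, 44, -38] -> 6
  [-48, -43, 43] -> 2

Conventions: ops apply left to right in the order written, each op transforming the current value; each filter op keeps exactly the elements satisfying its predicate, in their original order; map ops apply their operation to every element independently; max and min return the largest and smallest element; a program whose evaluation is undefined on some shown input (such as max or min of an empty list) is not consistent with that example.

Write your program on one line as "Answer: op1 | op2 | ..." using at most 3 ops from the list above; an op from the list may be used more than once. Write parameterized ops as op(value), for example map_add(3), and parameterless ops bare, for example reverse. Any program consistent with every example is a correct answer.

filter_lt(8) | len

Check, running the answer program on each example:
  [-29, -41, -41, 41, 45, 29] -> [-29, -41, -41] -> 3
  [19, -35, -43, 16, -22, -2] -> [-35, -43, -22, -2] -> 4
  [-18, 20, -49, -25, -17, 45, -34, 26, 44, -38] -> [-18, -49, -25, -17, -34, -38] -> 6
  [-48, -43, 43] -> [-48, -43] -> 2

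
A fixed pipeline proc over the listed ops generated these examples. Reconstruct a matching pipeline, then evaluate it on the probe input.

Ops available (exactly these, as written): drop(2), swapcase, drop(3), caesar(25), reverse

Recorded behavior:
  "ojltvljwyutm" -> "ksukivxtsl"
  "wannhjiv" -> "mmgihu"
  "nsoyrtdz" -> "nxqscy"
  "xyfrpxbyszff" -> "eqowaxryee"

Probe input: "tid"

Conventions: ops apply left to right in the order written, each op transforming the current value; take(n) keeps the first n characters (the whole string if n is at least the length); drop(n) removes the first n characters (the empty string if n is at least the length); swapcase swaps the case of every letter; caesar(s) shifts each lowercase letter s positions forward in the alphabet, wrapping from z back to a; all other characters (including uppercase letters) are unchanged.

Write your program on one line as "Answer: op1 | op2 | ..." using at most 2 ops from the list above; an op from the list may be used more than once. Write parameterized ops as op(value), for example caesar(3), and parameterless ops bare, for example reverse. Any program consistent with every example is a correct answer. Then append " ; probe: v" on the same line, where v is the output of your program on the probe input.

drop(2) | caesar(25) ; probe: "c"

Check, running the answer program on each example:
  "ojltvljwyutm" -> "ltvljwyutm" -> "ksukivxtsl"
  "wannhjiv" -> "nnhjiv" -> "mmgihu"
  "nsoyrtdz" -> "oyrtdz" -> "nxqscy"
  "xyfrpxbyszff" -> "frpxbyszff" -> "eqowaxryee"
  probe: "tid" -> "d" -> "c"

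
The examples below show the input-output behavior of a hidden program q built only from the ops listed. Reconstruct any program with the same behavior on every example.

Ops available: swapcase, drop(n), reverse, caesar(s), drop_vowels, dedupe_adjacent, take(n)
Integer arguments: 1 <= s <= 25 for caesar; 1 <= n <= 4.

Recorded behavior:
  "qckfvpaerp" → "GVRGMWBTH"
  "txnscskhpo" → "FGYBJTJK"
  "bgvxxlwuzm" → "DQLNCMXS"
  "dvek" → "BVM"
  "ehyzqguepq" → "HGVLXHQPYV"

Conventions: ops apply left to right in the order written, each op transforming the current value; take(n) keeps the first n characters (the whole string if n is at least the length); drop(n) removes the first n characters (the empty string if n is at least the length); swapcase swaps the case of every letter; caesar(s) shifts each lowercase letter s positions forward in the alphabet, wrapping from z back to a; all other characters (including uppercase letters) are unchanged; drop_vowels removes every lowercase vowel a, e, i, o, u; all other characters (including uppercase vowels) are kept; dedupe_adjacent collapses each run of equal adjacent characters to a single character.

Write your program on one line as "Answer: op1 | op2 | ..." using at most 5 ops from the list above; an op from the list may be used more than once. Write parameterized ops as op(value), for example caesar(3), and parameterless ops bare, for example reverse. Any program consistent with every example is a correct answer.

caesar(17) | dedupe_adjacent | drop_vowels | swapcase | reverse

Check, running the answer program on each example:
  "qckfvpaerp" -> "htbwmgrvig" -> "htbwmgrvig" -> "htbwmgrvg" -> "HTBWMGRVG" -> "GVRGMWBTH"
  "txnscskhpo" -> "koejtjbygf" -> "koejtjbygf" -> "kjtjbygf" -> "KJTJBYGF" -> "FGYBJTJK"
  "bgvxxlwuzm" -> "sxmoocnlqd" -> "sxmocnlqd" -> "sxmcnlqd" -> "SXMCNLQD" -> "DQLNCMXS"
  "dvek" -> "umvb" -> "umvb" -> "mvb" -> "MVB" -> "BVM"
  "ehyzqguepq" -> "vypqhxlvgh" -> "vypqhxlvgh" -> "vypqhxlvgh" -> "VYPQHXLVGH" -> "HGVLXHQPYV"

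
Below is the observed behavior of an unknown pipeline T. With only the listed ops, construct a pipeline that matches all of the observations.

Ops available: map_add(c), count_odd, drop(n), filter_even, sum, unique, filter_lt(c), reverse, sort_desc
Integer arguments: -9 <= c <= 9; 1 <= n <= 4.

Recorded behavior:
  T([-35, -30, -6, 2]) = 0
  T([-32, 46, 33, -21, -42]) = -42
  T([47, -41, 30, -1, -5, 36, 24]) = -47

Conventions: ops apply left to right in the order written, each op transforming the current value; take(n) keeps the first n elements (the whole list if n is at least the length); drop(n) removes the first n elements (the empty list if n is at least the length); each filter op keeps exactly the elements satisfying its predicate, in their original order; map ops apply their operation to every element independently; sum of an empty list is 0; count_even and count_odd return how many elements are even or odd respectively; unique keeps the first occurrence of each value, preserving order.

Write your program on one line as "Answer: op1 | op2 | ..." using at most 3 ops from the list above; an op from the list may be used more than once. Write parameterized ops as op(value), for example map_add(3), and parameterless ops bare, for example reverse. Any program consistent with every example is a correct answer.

sort_desc | drop(4) | sum

Check, running the answer program on each example:
  [-35, -30, -6, 2] -> [2, -6, -30, -35] -> [] -> 0
  [-32, 46, 33, -21, -42] -> [46, 33, -21, -32, -42] -> [-42] -> -42
  [47, -41, 30, -1, -5, 36, 24] -> [47, 36, 30, 24, -1, -5, -41] -> [-1, -5, -41] -> -47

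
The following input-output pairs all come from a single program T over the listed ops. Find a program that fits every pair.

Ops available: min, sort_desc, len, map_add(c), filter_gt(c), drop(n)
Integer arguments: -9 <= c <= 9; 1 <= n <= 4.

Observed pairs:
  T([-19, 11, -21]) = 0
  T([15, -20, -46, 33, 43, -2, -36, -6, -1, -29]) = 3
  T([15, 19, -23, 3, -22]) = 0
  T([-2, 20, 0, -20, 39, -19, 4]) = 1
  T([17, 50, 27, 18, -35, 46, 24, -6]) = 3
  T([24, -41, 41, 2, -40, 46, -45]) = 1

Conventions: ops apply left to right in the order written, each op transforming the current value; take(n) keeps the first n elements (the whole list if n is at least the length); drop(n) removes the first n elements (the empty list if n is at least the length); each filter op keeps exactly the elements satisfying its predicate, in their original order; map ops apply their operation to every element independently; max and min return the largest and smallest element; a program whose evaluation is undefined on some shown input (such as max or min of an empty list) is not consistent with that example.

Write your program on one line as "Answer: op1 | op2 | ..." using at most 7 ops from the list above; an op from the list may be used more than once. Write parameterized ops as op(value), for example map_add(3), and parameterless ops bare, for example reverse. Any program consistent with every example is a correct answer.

drop(1) | drop(2) | map_add(-1) | drop(2) | filter_gt(-8) | len

Check, running the answer program on each example:
  [-19, 11, -21] -> [11, -21] -> [] -> [] -> [] -> [] -> 0
  [15, -20, -46, 33, 43, -2, -36, -6, -1, -29] -> [-20, -46, 33, 43, -2, -36, -6, -1, -29] -> [33, 43, -2, -36, -6, -1, -29] -> [32, 42, -3, -37, -7, -2, -30] -> [-3, -37, -7, -2, -30] -> [-3, -7, -2] -> 3
  [15, 19, -23, 3, -22] -> [19, -23, 3, -22] -> [3, -22] -> [2, -23] -> [] -> [] -> 0
  [-2, 20, 0, -20, 39, -19, 4] -> [20, 0, -20, 39, -19, 4] -> [-20, 39, -19, 4] -> [-21, 38, -20, 3] -> [-20, 3] -> [3] -> 1
  [17, 50, 27, 18, -35, 46, 24, -6] -> [50, 27, 18, -35, 46, 24, -6] -> [18, -35, 46, 24, -6] -> [17, -36, 45, 23, -7] -> [45, 23, -7] -> [45, 23, -7] -> 3
  [24, -41, 41, 2, -40, 46, -45] -> [-41, 41, 2, -40, 46, -45] -> [2, -40, 46, -45] -> [1, -41, 45, -46] -> [45, -46] -> [45] -> 1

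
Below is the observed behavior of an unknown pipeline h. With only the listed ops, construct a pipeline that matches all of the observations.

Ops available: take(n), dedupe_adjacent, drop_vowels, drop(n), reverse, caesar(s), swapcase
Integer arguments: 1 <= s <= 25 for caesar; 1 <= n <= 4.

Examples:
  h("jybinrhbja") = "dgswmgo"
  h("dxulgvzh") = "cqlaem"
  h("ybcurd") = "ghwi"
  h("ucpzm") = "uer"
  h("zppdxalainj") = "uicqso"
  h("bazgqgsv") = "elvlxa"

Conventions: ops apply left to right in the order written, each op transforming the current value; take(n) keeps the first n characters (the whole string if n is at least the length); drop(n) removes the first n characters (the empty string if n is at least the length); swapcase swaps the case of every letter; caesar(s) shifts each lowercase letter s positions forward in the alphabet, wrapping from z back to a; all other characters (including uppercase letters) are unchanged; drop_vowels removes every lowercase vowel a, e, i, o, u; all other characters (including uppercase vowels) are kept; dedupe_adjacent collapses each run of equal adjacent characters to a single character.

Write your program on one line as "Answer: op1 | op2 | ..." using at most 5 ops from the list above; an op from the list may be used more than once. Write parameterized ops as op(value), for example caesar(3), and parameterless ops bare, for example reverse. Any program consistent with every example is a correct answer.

drop_vowels | caesar(9) | dedupe_adjacent | caesar(22) | drop(1)

Check, running the answer program on each example:
  "jybinrhbja" -> "jybnrhbj" -> "shkwaqks" -> "shkwaqks" -> "odgswmgo" -> "dgswmgo"
  "dxulgvzh" -> "dxlgvzh" -> "mgupeiq" -> "mgupeiq" -> "icqlaem" -> "cqlaem"
  "ybcurd" -> "ybcrd" -> "hklam" -> "hklam" -> "dghwi" -> "ghwi"
  "ucpzm" -> "cpzm" -> "lyiv" -> "lyiv" -> "huer" -> "uer"
  "zppdxalainj" -> "zppdxlnj" -> "iyymguws" -> "iymguws" -> "euicqso" -> "uicqso"
  "bazgqgsv" -> "bzgqgsv" -> "kipzpbe" -> "kipzpbe" -> "gelvlxa" -> "elvlxa"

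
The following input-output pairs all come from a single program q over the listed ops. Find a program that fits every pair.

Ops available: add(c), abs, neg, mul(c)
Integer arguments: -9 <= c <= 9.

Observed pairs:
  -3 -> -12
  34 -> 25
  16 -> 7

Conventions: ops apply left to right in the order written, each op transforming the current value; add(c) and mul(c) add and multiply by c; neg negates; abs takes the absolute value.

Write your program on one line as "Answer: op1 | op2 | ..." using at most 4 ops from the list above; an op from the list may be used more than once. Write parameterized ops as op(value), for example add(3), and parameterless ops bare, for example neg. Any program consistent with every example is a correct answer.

add(-2) | add(-5) | add(-2)

Check, running the answer program on each example:
  -3 -> -5 -> -10 -> -12
  34 -> 32 -> 27 -> 25
  16 -> 14 -> 9 -> 7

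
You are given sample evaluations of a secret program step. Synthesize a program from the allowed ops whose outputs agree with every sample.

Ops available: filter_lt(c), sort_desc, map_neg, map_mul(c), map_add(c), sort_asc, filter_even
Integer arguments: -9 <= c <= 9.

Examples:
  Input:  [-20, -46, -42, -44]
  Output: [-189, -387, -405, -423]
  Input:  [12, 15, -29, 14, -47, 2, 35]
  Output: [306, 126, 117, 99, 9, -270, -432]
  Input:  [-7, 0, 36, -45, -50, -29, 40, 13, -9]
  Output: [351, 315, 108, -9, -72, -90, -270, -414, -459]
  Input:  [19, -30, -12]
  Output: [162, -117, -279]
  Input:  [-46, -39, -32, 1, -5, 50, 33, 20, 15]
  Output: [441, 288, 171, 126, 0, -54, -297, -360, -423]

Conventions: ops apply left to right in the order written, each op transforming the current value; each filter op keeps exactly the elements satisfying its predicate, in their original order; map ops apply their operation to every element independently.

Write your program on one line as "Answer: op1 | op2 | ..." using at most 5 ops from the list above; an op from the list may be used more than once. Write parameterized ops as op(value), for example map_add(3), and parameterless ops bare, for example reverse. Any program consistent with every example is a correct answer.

sort_desc | map_mul(-9) | map_neg | map_add(-9)

Check, running the answer program on each example:
  [-20, -46, -42, -44] -> [-20, -42, -44, -46] -> [180, 378, 396, 414] -> [-180, -378, -396, -414] -> [-189, -387, -405, -423]
  [12, 15, -29, 14, -47, 2, 35] -> [35, 15, 14, 12, 2, -29, -47] -> [-315, -135, -126, -108, -18, 261, 423] -> [315, 135, 126, 108, 18, -261, -423] -> [306, 126, 117, 99, 9, -270, -432]
  [-7, 0, 36, -45, -50, -29, 40, 13, -9] -> [40, 36, 13, 0, -7, -9, -29, -45, -50] -> [-360, -324, -117, 0, 63, 81, 261, 405, 450] -> [360, 324, 117, 0, -63, -81, -261, -405, -450] -> [351, 315, 108, -9, -72, -90, -270, -414, -459]
  [19, -30, -12] -> [19, -12, -30] -> [-171, 108, 270] -> [171, -108, -270] -> [162, -117, -279]
  [-46, -39, -32, 1, -5, 50, 33, 20, 15] -> [50, 33, 20, 15, 1, -5, -32, -39, -46] -> [-450, -297, -180, -135, -9, 45, 288, 351, 414] -> [450, 297, 180, 135, 9, -45, -288, -351, -414] -> [441, 288, 171, 126, 0, -54, -297, -360, -423]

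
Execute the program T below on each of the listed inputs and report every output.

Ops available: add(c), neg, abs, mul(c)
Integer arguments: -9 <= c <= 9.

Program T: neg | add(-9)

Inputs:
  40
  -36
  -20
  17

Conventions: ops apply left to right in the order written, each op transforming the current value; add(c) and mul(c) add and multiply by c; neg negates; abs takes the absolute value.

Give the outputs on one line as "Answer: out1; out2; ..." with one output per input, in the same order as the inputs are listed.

Execution, op by op:
  40 -> -40 -> -49
  -36 -> 36 -> 27
  -20 -> 20 -> 11
  17 -> -17 -> -26

-49; 27; 11; -26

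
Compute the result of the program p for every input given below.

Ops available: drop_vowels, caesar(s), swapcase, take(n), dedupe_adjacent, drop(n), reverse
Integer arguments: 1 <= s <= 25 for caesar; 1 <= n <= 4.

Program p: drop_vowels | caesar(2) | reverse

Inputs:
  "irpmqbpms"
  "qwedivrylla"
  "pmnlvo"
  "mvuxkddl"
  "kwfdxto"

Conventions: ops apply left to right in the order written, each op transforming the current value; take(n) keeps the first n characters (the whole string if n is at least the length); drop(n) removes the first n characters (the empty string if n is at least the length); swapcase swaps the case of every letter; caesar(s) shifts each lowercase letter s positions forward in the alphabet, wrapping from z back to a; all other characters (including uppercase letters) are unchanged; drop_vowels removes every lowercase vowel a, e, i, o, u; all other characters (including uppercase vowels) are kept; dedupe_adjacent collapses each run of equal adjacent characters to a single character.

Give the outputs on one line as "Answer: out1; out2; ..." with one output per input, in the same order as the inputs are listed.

Execution, op by op:
  "irpmqbpms" -> "rpmqbpms" -> "trosdrou" -> "uordsort"
  "qwedivrylla" -> "qwdvryll" -> "syfxtann" -> "nnatxfys"
  "pmnlvo" -> "pmnlv" -> "ropnx" -> "xnpor"
  "mvuxkddl" -> "mvxkddl" -> "oxzmffn" -> "nffmzxo"
  "kwfdxto" -> "kwfdxt" -> "myhfzv" -> "vzfhym"

"uordsort"; "nnatxfys"; "xnpor"; "nffmzxo"; "vzfhym"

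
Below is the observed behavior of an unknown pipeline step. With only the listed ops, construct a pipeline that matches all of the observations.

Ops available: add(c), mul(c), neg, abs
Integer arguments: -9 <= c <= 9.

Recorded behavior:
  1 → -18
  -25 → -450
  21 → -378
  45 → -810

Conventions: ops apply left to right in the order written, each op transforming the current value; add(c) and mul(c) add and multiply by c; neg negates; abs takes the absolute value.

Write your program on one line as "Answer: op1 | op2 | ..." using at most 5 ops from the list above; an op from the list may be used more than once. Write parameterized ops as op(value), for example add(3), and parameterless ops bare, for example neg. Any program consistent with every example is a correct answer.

abs | mul(-9) | abs | mul(-2)

Check, running the answer program on each example:
  1 -> 1 -> -9 -> 9 -> -18
  -25 -> 25 -> -225 -> 225 -> -450
  21 -> 21 -> -189 -> 189 -> -378
  45 -> 45 -> -405 -> 405 -> -810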